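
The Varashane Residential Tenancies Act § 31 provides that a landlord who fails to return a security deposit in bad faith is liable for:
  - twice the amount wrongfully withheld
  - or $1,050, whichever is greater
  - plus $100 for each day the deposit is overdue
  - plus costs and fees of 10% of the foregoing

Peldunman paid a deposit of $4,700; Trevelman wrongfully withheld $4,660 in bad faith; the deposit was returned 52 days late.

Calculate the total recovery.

Doubled: 2 × $4,660 = $9,320
Minimum $1,050: $9,320 meets the minimum, no increase.
Late-return penalty: 52 × $100 = $5,200
Damages plus late penalty: $9,320 + $5,200 = $14,520
Costs and fees: 10% of $14,520 = $1,452
Total recovery: $14,520 + $1,452 = $15,972

$15,972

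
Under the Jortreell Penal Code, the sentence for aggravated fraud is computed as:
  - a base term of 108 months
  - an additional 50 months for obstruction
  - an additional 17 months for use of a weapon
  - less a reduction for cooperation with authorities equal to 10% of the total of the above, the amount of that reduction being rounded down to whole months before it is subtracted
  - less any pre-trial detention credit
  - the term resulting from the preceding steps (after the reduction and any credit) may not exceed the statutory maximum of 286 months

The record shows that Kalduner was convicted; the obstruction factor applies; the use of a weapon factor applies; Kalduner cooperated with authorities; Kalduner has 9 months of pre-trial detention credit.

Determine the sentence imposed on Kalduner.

149 months

Obstruction enhancement: +50 months
Use of a weapon enhancement: +17 months
Adjusted term: 108 months + 50 months + 17 months = 175 months
Cooperation with authorities reduction: 10% of 175 months = 17 months (rounded down)
After reduction: 175 − 17 = 158 months
Less pre-trial detention credit: 158 months − 9 months = 149 months
Cap at 286 months: 149 months is within the cap, no reduction.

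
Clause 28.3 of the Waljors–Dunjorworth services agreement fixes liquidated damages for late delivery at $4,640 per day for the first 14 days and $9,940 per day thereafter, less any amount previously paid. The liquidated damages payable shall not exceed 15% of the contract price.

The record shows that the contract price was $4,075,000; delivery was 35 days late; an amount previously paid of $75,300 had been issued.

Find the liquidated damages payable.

$198,400

First 14 days: 14 × $4,640 = $64,960
Remaining days: (35 − 14) × $9,940 = $208,740
Accrued per-day damages: $64,960 + $208,740 = $273,700
Less amount previously paid: $273,700 − $75,300 = $198,400
Cap: 15% of $4,075,000 = $611,250
Cap at $611,250: $198,400 is within the cap, no reduction.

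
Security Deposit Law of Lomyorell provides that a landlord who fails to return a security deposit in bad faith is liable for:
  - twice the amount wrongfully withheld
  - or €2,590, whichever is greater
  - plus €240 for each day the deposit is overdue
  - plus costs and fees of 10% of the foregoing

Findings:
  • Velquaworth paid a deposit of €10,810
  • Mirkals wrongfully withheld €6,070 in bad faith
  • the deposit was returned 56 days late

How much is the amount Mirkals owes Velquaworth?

Doubled: 2 × €6,070 = €12,140
Minimum €2,590: €12,140 meets the minimum, no increase.
Late-return penalty: 56 × €240 = €13,440
Damages plus late penalty: €12,140 + €13,440 = €25,580
Costs and fees: 10% of €25,580 = €2,558
Total recovery: €25,580 + €2,558 = €28,138

€28,138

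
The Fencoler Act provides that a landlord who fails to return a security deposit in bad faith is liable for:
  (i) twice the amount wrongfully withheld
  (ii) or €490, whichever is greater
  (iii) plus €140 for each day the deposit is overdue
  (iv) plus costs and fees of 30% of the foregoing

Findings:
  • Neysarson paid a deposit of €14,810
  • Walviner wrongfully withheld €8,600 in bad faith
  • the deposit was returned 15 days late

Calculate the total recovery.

Doubled: 2 × €8,600 = €17,200
Minimum €490: €17,200 meets the minimum, no increase.
Late-return penalty: 15 × €140 = €2,100
Damages plus late penalty: €17,200 + €2,100 = €19,300
Costs and fees: 30% of €19,300 = €5,790
Total recovery: €19,300 + €5,790 = €25,090

€25,090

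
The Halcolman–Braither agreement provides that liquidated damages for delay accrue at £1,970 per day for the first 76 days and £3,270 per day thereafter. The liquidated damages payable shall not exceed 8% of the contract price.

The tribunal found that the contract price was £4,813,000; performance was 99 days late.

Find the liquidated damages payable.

£224,930

First 76 days: 76 × £1,970 = £149,720
Remaining days: (99 − 76) × £3,270 = £75,210
Accrued per-day damages: £149,720 + £75,210 = £224,930
Cap: 8% of £4,813,000 = £385,040
Cap at £385,040: £224,930 is within the cap, no reduction.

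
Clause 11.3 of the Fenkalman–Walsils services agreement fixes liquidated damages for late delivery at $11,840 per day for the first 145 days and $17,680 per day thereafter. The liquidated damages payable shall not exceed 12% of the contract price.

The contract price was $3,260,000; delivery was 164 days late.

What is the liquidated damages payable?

$391,200

First 145 days: 145 × $11,840 = $1,716,800
Remaining days: (164 − 145) × $17,680 = $335,920
Accrued per-day damages: $1,716,800 + $335,920 = $2,052,720
Cap: 12% of $3,260,000 = $391,200
Cap at $391,200: $2,052,720 exceeds the cap → $391,200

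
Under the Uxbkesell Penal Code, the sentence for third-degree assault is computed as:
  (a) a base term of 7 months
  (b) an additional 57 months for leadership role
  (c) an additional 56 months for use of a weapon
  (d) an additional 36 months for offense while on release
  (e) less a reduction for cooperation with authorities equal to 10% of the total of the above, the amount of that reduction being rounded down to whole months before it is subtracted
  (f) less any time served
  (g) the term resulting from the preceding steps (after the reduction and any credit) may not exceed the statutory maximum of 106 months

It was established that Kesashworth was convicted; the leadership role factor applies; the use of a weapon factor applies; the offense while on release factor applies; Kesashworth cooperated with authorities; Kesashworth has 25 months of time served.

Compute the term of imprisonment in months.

106 months

Leadership role enhancement: +57 months
Use of a weapon enhancement: +56 months
Offense while on release enhancement: +36 months
Adjusted term: 7 months + 57 months + 56 months + 36 months = 156 months
Cooperation with authorities reduction: 10% of 156 months = 15 months (rounded down)
After reduction: 156 − 15 = 141 months
Less time served: 141 months − 25 months = 116 months
Cap at 106 months: 116 months exceeds the cap → 106 months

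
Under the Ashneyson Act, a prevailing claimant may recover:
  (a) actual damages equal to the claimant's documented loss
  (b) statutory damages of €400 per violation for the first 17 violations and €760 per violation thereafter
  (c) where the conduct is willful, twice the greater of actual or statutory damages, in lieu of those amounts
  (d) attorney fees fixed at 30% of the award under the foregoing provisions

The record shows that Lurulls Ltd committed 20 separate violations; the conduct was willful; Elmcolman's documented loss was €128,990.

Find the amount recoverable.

First 17 violations: 17 × €400 = €6,800
Remaining violations: (20 − 17) × €760 = €2,280
Statutory damages: €6,800 + €2,280 = €9,080
Greater of actual damages (€128,990) or statutory damages (€9,080): €128,990
Doubled: 2 × €128,990 = €257,980
Attorney fees: 30% of €257,980 = €77,394
Total recovery: €257,980 + €77,394 = €335,374

€335,374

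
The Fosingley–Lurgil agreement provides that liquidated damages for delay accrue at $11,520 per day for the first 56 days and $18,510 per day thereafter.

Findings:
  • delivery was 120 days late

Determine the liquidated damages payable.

$1,829,760

First 56 days: 56 × $11,520 = $645,120
Remaining days: (120 − 56) × $18,510 = $1,184,640
Accrued per-day damages: $645,120 + $1,184,640 = $1,829,760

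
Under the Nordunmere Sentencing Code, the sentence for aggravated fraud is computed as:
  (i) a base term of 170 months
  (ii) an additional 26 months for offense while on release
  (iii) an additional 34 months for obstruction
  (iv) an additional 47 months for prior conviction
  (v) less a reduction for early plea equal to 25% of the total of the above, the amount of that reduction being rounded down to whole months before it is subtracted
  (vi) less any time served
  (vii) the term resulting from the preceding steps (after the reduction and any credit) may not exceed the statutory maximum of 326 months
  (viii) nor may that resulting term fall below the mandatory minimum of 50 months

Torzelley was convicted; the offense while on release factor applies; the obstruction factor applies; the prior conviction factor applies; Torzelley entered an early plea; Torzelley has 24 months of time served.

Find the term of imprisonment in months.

184 months

Offense while on release enhancement: +26 months
Obstruction enhancement: +34 months
Prior conviction enhancement: +47 months
Adjusted term: 170 months + 26 months + 34 months + 47 months = 277 months
Early plea reduction: 25% of 277 months = 69 months (rounded down)
After reduction: 277 − 69 = 208 months
Less time served: 208 months − 24 months = 184 months
Cap at 326 months: 184 months is within the cap, no reduction.
Minimum 50 months: 184 months meets the minimum, no increase.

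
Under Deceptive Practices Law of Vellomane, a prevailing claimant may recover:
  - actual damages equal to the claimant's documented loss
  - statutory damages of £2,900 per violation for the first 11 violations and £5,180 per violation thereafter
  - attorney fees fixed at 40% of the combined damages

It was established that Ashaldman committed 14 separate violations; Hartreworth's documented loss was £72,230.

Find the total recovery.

First 11 violations: 11 × £2,900 = £31,900
Remaining violations: (14 − 11) × £5,180 = £15,540
Statutory damages: £31,900 + £15,540 = £47,440
Combined damages: £72,230 + £47,440 = £119,670
Attorney fees: 40% of £119,670 = £47,868
Total recovery: £119,670 + £47,868 = £167,538

Total recovery: £167,538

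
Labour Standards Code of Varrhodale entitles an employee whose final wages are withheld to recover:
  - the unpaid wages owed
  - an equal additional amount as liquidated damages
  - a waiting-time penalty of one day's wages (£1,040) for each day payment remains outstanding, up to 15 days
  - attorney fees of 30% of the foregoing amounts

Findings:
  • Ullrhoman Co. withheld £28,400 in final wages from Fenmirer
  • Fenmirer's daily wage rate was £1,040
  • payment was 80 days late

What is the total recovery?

Liquidated damages (equal amount): £28,400
Penalty days: min(80, 15) = 15
Waiting-time penalty: 15 × £1,040 = £15,600
Subtotal: £28,400 + £28,400 + £15,600 = £72,400
Attorney fees: 30% of £72,400 = £21,720
Total award: £72,400 + £21,720 = £94,120

£94,120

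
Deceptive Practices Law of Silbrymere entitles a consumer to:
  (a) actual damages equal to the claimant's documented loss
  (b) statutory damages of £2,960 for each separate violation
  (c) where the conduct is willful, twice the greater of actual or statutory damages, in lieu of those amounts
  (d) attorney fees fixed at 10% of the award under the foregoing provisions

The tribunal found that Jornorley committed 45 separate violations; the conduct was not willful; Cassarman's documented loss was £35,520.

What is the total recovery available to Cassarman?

£185,592

Statutory damages: 45 × £2,960 = £133,200
Conduct not willful: the in-lieu enhancement does not apply.
Actual plus statutory damages: £35,520 + £133,200 = £168,720
Attorney fees: 10% of £168,720 = £16,872
Total recovery: £168,720 + £16,872 = £185,592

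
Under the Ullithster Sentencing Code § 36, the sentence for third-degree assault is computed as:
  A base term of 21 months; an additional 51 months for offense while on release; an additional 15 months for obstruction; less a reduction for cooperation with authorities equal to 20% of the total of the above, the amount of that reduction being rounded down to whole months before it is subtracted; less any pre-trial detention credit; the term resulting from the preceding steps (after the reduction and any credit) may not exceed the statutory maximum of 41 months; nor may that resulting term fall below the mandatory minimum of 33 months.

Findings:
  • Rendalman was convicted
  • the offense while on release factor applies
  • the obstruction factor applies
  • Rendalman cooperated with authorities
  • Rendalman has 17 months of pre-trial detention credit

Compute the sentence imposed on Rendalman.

Offense while on release enhancement: +51 months
Obstruction enhancement: +15 months
Adjusted term: 21 months + 51 months + 15 months = 87 months
Cooperation with authorities reduction: 20% of 87 months = 17 months (rounded down)
After reduction: 87 − 17 = 70 months
Less pre-trial detention credit: 70 months − 17 months = 53 months
Cap at 41 months: 53 months exceeds the cap → 41 months
Minimum 33 months: 41 months meets the minimum, no increase.

41 months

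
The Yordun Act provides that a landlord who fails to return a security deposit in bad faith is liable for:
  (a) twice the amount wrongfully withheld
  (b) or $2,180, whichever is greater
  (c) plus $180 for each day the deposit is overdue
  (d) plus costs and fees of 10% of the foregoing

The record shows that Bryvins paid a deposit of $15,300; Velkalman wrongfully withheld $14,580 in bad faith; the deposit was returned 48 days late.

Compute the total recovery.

Doubled: 2 × $14,580 = $29,160
Minimum $2,180: $29,160 meets the minimum, no increase.
Late-return penalty: 48 × $180 = $8,640
Damages plus late penalty: $29,160 + $8,640 = $37,800
Costs and fees: 10% of $37,800 = $3,780
Total recovery: $37,800 + $3,780 = $41,580

$41,580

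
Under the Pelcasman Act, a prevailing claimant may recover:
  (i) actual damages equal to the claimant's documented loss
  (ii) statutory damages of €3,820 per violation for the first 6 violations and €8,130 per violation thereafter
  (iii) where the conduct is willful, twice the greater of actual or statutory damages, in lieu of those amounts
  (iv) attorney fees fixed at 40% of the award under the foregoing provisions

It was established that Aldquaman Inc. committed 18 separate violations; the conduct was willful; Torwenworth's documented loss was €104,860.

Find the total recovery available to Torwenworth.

First 6 violations: 6 × €3,820 = €22,920
Remaining violations: (18 − 6) × €8,130 = €97,560
Statutory damages: €22,920 + €97,560 = €120,480
Greater of actual damages (€104,860) or statutory damages (€120,480): €120,480
Doubled: 2 × €120,480 = €240,960
Attorney fees: 40% of €240,960 = €96,384
Total recovery: €240,960 + €96,384 = €337,344

Total recovery: €337,344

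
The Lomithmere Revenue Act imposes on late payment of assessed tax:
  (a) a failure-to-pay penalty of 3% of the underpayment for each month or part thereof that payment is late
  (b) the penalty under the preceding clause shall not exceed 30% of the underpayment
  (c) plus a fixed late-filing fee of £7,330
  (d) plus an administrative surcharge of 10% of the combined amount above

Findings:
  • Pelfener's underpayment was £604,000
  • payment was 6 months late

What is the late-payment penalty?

Accrued rate: 3% × 6 = 18%, capped at 30% → 18%
Failure-to-pay penalty: 18% of £604,000 = £108,720
Penalty before surcharge: £108,720 + £7,330 = £116,050
Administrative surcharge: 10% of £116,050 = £11,605
Total penalty: £116,050 + £11,605 = £127,655

£127,655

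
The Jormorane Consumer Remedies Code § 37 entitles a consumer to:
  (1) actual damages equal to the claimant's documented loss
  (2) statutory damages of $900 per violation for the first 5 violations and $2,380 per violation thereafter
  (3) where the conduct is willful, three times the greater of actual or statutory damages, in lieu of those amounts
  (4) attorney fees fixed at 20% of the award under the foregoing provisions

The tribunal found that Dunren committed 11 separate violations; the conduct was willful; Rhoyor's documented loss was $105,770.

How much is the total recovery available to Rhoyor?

First 5 violations: 5 × $900 = $4,500
Remaining violations: (11 − 5) × $2,380 = $14,280
Statutory damages: $4,500 + $14,280 = $18,780
Greater of actual damages ($105,770) or statutory damages ($18,780): $105,770
Trebled: 3 × $105,770 = $317,310
Attorney fees: 20% of $317,310 = $63,462
Total recovery: $317,310 + $63,462 = $380,772

Total recovery: $380,772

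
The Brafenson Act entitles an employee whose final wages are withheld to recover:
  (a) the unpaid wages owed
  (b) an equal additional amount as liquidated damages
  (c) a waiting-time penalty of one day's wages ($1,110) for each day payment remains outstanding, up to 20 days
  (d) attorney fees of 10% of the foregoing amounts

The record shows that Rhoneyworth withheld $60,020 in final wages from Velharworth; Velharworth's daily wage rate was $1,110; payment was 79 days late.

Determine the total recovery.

Liquidated damages (equal amount): $60,020
Penalty days: min(79, 20) = 20
Waiting-time penalty: 20 × $1,110 = $22,200
Subtotal: $60,020 + $60,020 + $22,200 = $142,240
Attorney fees: 10% of $142,240 = $14,224
Total award: $142,240 + $14,224 = $156,464

$156,464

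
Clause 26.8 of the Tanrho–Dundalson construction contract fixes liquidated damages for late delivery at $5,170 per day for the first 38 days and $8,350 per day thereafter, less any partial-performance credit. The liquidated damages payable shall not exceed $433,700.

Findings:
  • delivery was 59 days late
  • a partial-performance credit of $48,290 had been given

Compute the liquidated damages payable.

$323,520

First 38 days: 38 × $5,170 = $196,460
Remaining days: (59 − 38) × $8,350 = $175,350
Accrued per-day damages: $196,460 + $175,350 = $371,810
Less partial-performance credit: $371,810 − $48,290 = $323,520
Cap at $433,700: $323,520 is within the cap, no reduction.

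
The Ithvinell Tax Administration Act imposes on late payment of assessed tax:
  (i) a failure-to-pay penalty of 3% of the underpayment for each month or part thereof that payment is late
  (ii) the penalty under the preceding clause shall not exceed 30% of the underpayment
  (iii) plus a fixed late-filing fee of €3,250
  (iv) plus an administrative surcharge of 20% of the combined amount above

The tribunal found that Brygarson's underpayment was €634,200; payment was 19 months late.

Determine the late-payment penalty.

Accrued rate: 3% × 19 = 57%, capped at 30% → 30%
Failure-to-pay penalty: 30% of €634,200 = €190,260
Penalty before surcharge: €190,260 + €3,250 = €193,510
Administrative surcharge: 20% of €193,510 = €38,702
Total penalty: €193,510 + €38,702 = €232,212

€232,212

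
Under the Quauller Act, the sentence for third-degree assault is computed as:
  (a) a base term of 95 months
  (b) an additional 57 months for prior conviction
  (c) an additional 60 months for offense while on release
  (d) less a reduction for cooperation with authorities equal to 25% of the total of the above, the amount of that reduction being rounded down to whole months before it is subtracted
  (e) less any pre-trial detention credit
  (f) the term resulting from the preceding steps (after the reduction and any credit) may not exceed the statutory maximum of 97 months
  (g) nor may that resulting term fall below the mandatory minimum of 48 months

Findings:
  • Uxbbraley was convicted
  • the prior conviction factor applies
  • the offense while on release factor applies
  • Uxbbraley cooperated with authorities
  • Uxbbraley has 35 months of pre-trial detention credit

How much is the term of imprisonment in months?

Sentence: 97 months

Prior conviction enhancement: +57 months
Offense while on release enhancement: +60 months
Adjusted term: 95 months + 57 months + 60 months = 212 months
Cooperation with authorities reduction: 25% of 212 months = 53 months (rounded down)
After reduction: 212 − 53 = 159 months
Less pre-trial detention credit: 159 months − 35 months = 124 months
Cap at 97 months: 124 months exceeds the cap → 97 months
Minimum 48 months: 97 months meets the minimum, no increase.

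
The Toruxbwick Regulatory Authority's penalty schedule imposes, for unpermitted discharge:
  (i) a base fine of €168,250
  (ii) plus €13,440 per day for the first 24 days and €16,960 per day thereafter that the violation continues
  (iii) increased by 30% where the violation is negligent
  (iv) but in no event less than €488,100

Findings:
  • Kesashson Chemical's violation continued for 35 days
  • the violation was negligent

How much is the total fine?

First 24 days: 24 × €13,440 = €322,560
Remaining days: (35 − 24) × €16,960 = €186,560
Per-day component: €322,560 + €186,560 = €509,120
Base plus per-day: €168,250 + €509,120 = €677,370
Enhancement: 30% of €677,370 = €203,211
Enhanced fine: €677,370 + €203,211 = €880,581
Minimum €488,100: €880,581 meets the minimum, no increase.

€880,581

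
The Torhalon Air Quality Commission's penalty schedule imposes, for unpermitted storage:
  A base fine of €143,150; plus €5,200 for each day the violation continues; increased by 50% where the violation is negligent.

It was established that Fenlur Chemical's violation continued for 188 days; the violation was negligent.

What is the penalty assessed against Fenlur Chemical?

€1,681,125

Per-day component: 188 × €5,200 = €977,600
Base plus per-day: €143,150 + €977,600 = €1,120,750
Enhancement: 50% of €1,120,750 = €560,375
Enhanced fine: €1,120,750 + €560,375 = €1,681,125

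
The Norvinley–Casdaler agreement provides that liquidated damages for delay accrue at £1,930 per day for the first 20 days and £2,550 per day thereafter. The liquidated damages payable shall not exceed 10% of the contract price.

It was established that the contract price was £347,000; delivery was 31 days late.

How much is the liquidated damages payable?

£34,700

First 20 days: 20 × £1,930 = £38,600
Remaining days: (31 − 20) × £2,550 = £28,050
Accrued per-day damages: £38,600 + £28,050 = £66,650
Cap: 10% of £347,000 = £34,700
Cap at £34,700: £66,650 exceeds the cap → £34,700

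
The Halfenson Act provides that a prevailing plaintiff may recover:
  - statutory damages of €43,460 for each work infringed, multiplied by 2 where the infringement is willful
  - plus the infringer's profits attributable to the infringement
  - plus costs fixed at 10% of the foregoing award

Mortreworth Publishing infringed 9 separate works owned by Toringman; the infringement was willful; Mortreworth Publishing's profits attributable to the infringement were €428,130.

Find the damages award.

Statutory damages: 9 × €43,460 = €391,140
Doubled: 2 × €391,140 = €782,280
Combined award: €782,280 + €428,130 = €1,210,410
Costs: 10% of €1,210,410 = €121,041
Award plus costs: €1,210,410 + €121,041 = €1,331,451

€1,331,451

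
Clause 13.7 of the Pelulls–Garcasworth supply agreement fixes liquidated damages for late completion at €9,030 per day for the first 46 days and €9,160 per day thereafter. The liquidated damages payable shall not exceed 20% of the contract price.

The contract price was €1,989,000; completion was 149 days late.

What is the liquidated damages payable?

€397,800

First 46 days: 46 × €9,030 = €415,380
Remaining days: (149 − 46) × €9,160 = €943,480
Accrued per-day damages: €415,380 + €943,480 = €1,358,860
Cap: 20% of €1,989,000 = €397,800
Cap at €397,800: €1,358,860 exceeds the cap → €397,800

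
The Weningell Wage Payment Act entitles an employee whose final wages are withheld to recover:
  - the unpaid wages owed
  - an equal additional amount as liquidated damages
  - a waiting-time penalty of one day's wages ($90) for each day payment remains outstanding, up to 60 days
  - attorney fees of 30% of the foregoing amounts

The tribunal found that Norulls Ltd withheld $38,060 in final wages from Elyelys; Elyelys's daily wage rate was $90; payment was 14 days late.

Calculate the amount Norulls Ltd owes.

Liquidated damages (equal amount): $38,060
Penalty days: min(14, 60) = 14
Waiting-time penalty: 14 × $90 = $1,260
Subtotal: $38,060 + $38,060 + $1,260 = $77,380
Attorney fees: 30% of $77,380 = $23,214
Total award: $77,380 + $23,214 = $100,594

$100,594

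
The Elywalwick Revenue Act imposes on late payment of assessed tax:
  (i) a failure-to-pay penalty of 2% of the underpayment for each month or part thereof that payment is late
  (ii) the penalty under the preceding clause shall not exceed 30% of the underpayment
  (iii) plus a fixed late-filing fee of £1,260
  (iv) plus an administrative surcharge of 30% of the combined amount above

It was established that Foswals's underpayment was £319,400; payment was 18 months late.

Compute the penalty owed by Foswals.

Accrued rate: 2% × 18 = 36%, capped at 30% → 30%
Failure-to-pay penalty: 30% of £319,400 = £95,820
Penalty before surcharge: £95,820 + £1,260 = £97,080
Administrative surcharge: 30% of £97,080 = £29,124
Total penalty: £97,080 + £29,124 = £126,204

£126,204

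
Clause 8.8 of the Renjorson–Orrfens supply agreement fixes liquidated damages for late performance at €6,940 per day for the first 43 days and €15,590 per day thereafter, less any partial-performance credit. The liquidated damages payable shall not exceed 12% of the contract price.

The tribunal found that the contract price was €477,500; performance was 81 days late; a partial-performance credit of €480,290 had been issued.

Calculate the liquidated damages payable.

Liquidated damages: €57,300

First 43 days: 43 × €6,940 = €298,420
Remaining days: (81 − 43) × €15,590 = €592,420
Accrued per-day damages: €298,420 + €592,420 = €890,840
Less partial-performance credit: €890,840 − €480,290 = €410,550
Cap: 12% of €477,500 = €57,300
Cap at €57,300: €410,550 exceeds the cap → €57,300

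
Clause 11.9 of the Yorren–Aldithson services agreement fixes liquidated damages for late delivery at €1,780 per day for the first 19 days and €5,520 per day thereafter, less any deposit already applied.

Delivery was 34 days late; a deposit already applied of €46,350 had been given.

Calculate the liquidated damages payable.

€70,270

First 19 days: 19 × €1,780 = €33,820
Remaining days: (34 − 19) × €5,520 = €82,800
Accrued per-day damages: €33,820 + €82,800 = €116,620
Less deposit already applied: €116,620 − €46,350 = €70,270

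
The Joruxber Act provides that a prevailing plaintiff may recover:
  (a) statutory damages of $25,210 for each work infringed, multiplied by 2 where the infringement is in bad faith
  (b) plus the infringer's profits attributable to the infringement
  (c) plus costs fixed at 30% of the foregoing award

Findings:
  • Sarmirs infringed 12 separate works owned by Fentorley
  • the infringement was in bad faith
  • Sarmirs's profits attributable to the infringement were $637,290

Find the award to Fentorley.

$1,615,029

Statutory damages: 12 × $25,210 = $302,520
Doubled: 2 × $302,520 = $605,040
Combined award: $605,040 + $637,290 = $1,242,330
Costs: 30% of $1,242,330 = $372,699
Award plus costs: $1,242,330 + $372,699 = $1,615,029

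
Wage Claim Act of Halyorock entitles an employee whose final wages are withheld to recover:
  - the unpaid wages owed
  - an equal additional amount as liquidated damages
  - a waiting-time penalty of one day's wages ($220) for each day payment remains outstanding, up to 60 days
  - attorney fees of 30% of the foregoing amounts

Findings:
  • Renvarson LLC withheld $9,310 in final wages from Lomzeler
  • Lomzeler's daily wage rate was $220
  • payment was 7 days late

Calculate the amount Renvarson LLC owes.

$26,208

Liquidated damages (equal amount): $9,310
Penalty days: min(7, 60) = 7
Waiting-time penalty: 7 × $220 = $1,540
Subtotal: $9,310 + $9,310 + $1,540 = $20,160
Attorney fees: 30% of $20,160 = $6,048
Total award: $20,160 + $6,048 = $26,208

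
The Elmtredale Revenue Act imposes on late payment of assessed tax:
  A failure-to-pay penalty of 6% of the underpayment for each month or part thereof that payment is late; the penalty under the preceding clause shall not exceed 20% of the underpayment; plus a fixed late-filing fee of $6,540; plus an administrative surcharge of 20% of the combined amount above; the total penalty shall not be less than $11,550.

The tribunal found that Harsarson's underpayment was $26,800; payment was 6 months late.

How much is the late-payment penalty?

$14,280

Accrued rate: 6% × 6 = 36%, capped at 20% → 20%
Failure-to-pay penalty: 20% of $26,800 = $5,360
Penalty before surcharge: $5,360 + $6,540 = $11,900
Administrative surcharge: 20% of $11,900 = $2,380
Total penalty: $11,900 + $2,380 = $14,280
Minimum $11,550: $14,280 meets the minimum, no increase.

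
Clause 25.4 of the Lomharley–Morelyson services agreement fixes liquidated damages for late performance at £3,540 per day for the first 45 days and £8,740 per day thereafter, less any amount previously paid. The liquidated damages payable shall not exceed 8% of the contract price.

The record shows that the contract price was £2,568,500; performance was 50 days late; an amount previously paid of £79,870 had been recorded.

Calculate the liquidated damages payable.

First 45 days: 45 × £3,540 = £159,300
Remaining days: (50 − 45) × £8,740 = £43,700
Accrued per-day damages: £159,300 + £43,700 = £203,000
Less amount previously paid: £203,000 − £79,870 = £123,130
Cap: 8% of £2,568,500 = £205,480
Cap at £205,480: £123,130 is within the cap, no reduction.

£123,130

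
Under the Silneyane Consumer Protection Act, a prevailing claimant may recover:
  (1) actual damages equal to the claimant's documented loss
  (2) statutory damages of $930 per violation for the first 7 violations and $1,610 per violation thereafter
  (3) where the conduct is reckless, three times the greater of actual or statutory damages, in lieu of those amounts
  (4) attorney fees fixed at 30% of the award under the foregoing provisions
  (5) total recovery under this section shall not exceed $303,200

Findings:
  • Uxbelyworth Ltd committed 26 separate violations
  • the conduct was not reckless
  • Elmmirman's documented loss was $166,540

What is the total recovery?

First 7 violations: 7 × $930 = $6,510
Remaining violations: (26 − 7) × $1,610 = $30,590
Statutory damages: $6,510 + $30,590 = $37,100
Conduct not reckless: the in-lieu enhancement does not apply.
Actual plus statutory damages: $166,540 + $37,100 = $203,640
Attorney fees: 30% of $203,640 = $61,092
Total before cap: $203,640 + $61,092 = $264,732
Cap at $303,200: $264,732 is within the cap, no reduction.

$264,732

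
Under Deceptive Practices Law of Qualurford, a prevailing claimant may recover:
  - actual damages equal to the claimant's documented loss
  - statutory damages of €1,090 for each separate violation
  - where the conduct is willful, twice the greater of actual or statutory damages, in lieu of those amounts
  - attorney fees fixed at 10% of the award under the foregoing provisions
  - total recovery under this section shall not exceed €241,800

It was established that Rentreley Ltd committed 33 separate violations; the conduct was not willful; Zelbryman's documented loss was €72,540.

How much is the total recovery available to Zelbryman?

Statutory damages: 33 × €1,090 = €35,970
Conduct not willful: the in-lieu enhancement does not apply.
Actual plus statutory damages: €72,540 + €35,970 = €108,510
Attorney fees: 10% of €108,510 = €10,851
Total before cap: €108,510 + €10,851 = €119,361
Cap at €241,800: €119,361 is within the cap, no reduction.

€119,361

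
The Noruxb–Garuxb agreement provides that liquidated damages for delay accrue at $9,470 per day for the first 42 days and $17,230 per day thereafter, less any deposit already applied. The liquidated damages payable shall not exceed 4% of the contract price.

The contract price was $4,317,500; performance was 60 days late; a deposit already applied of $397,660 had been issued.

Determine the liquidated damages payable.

First 42 days: 42 × $9,470 = $397,740
Remaining days: (60 − 42) × $17,230 = $310,140
Accrued per-day damages: $397,740 + $310,140 = $707,880
Less deposit already applied: $707,880 − $397,660 = $310,220
Cap: 4% of $4,317,500 = $172,700
Cap at $172,700: $310,220 exceeds the cap → $172,700

$172,700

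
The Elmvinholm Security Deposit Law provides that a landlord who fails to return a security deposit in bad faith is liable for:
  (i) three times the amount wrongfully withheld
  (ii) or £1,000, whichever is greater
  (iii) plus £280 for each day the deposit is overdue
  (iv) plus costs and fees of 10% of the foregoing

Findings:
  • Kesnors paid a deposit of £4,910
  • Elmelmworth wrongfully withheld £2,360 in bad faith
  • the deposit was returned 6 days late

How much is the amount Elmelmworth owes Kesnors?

£9,636

Trebled: 3 × £2,360 = £7,080
Minimum £1,000: £7,080 meets the minimum, no increase.
Late-return penalty: 6 × £280 = £1,680
Damages plus late penalty: £7,080 + £1,680 = £8,760
Costs and fees: 10% of £8,760 = £876
Total recovery: £8,760 + £876 = £9,636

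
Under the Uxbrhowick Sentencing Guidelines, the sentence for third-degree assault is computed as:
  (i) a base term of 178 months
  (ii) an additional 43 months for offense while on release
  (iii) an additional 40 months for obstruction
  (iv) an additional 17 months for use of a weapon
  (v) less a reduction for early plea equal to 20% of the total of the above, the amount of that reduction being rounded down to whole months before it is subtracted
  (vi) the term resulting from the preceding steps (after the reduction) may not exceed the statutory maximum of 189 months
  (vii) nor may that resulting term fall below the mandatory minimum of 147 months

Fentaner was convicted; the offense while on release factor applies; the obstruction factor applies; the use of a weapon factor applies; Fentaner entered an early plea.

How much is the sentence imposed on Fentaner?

189 months

Offense while on release enhancement: +43 months
Obstruction enhancement: +40 months
Use of a weapon enhancement: +17 months
Adjusted term: 178 months + 43 months + 40 months + 17 months = 278 months
Early plea reduction: 20% of 278 months = 55 months (rounded down)
After reduction: 278 − 55 = 223 months
Cap at 189 months: 223 months exceeds the cap → 189 months
Minimum 147 months: 189 months meets the minimum, no increase.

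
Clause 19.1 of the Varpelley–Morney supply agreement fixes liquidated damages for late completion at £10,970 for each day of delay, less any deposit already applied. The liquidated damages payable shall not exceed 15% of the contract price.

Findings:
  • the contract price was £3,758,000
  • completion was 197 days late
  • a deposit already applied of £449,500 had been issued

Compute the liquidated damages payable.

Per-day damages: 197 × £10,970 = £2,161,090
Less deposit already applied: £2,161,090 − £449,500 = £1,711,590
Cap: 15% of £3,758,000 = £563,700
Cap at £563,700: £1,711,590 exceeds the cap → £563,700

£563,700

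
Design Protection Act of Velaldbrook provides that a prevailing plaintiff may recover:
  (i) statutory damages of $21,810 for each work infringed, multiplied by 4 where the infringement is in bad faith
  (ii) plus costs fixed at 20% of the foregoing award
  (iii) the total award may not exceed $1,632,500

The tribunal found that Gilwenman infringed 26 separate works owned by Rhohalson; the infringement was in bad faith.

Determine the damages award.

$1,632,500

Statutory damages: 26 × $21,810 = $567,060
Multiplied by 4: 4 × $567,060 = $2,268,240
Costs: 20% of $2,268,240 = $453,648
Award plus costs: $2,268,240 + $453,648 = $2,721,888
Cap at $1,632,500: $2,721,888 exceeds the cap → $1,632,500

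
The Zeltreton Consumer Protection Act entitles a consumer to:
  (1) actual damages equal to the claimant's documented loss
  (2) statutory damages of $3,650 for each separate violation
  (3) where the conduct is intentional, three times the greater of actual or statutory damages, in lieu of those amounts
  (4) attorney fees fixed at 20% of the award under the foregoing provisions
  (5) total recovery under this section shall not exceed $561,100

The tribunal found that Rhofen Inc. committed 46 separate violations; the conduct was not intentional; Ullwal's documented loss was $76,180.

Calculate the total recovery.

$292,896

Statutory damages: 46 × $3,650 = $167,900
Conduct not intentional: the in-lieu enhancement does not apply.
Actual plus statutory damages: $76,180 + $167,900 = $244,080
Attorney fees: 20% of $244,080 = $48,816
Total before cap: $244,080 + $48,816 = $292,896
Cap at $561,100: $292,896 is within the cap, no reduction.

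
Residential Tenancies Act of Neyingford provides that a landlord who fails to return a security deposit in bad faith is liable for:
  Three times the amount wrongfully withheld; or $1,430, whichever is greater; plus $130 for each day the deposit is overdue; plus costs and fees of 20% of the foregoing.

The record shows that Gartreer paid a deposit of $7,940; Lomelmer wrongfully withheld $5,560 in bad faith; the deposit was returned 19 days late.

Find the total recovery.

Trebled: 3 × $5,560 = $16,680
Minimum $1,430: $16,680 meets the minimum, no increase.
Late-return penalty: 19 × $130 = $2,470
Damages plus late penalty: $16,680 + $2,470 = $19,150
Costs and fees: 20% of $19,150 = $3,830
Total recovery: $19,150 + $3,830 = $22,980

$22,980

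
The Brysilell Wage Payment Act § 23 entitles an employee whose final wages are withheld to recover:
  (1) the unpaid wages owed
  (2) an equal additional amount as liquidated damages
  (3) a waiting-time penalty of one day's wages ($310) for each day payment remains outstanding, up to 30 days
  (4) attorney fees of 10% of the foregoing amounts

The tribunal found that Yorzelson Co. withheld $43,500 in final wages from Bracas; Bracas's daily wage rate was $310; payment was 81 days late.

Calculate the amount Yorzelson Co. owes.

$105,930

Liquidated damages (equal amount): $43,500
Penalty days: min(81, 30) = 30
Waiting-time penalty: 30 × $310 = $9,300
Subtotal: $43,500 + $43,500 + $9,300 = $96,300
Attorney fees: 10% of $96,300 = $9,630
Total award: $96,300 + $9,630 = $105,930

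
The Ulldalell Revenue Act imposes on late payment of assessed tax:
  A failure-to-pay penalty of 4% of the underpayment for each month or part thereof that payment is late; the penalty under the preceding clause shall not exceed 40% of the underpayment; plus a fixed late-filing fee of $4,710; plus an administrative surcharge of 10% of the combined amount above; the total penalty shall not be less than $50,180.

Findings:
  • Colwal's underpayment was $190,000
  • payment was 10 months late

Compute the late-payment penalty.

Penalty: $88,781

Accrued rate: 4% × 10 = 40%, capped at 40% → 40%
Failure-to-pay penalty: 40% of $190,000 = $76,000
Penalty before surcharge: $76,000 + $4,710 = $80,710
Administrative surcharge: 10% of $80,710 = $8,071
Total penalty: $80,710 + $8,071 = $88,781
Minimum $50,180: $88,781 meets the minimum, no increase.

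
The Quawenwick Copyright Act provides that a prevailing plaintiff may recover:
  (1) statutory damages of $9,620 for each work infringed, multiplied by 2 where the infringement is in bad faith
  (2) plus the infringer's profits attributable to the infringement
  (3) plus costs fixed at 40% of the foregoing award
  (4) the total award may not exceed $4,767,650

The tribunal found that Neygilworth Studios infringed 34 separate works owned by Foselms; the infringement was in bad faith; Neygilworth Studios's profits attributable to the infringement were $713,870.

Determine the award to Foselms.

Statutory damages: 34 × $9,620 = $327,080
Doubled: 2 × $327,080 = $654,160
Combined award: $654,160 + $713,870 = $1,368,030
Costs: 40% of $1,368,030 = $547,212
Award plus costs: $1,368,030 + $547,212 = $1,915,242
Cap at $4,767,650: $1,915,242 is within the cap, no reduction.

$1,915,242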